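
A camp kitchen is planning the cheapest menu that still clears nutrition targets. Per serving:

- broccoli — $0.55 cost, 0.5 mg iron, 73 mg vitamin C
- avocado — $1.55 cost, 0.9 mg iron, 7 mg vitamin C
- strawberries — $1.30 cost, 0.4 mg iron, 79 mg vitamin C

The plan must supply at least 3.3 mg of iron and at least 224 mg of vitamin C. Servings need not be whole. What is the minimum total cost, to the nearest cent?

$3.63

For a min-cost LP with two ≥-constraints, a basic feasible solution has at most two positive variables.
broccoli only: max(3.3/0.5, 224/73) = 6.6 servings → $3.63.
avocado only: max(3.3/0.9, 224/7) = 32 servings → $49.60.
strawberries only: max(3.3/0.4, 224/79) = 8.25 servings → $10.72.
broccoli + avocado with both tight: 2.87 servings and 2.072 servings → $4.79.
broccoli + strawberries with both targets exact would need a negative amount; discard.
avocado + strawberries with both tight: 2.505 servings and 2.613 servings → $7.28.
Cheapest feasible corner: $3.63.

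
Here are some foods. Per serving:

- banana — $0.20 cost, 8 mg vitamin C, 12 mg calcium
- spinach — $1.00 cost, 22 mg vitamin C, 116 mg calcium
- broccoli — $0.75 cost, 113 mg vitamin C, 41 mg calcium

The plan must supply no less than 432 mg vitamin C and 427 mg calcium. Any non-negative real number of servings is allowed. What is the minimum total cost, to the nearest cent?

$5.00

With two linear requirements the optimum uses one or two foods; enumerate the corners.
banana only: max(432/8, 427/12) = 54 servings → $10.80.
spinach only: max(432/22, 427/116) = 19.64 servings → $19.64.
broccoli only: max(432/113, 427/41) = 10.41 servings → $7.81.
banana + spinach: intersection lies outside the first quadrant.
banana + broccoli with both tight: 29.71 servings and 1.72 servings → $7.23.
spinach + broccoli with both tight: 2.502 servings and 3.336 servings → $5.00.
So the least-cost plan costs $5.00.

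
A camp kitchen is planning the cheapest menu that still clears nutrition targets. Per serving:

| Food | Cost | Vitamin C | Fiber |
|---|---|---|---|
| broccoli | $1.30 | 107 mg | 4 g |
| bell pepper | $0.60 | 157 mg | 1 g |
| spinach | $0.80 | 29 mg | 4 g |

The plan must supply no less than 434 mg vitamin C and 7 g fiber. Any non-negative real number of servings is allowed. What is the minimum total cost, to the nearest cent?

$2.42

A basic optimal solution has at most two foods positive. Try each food alone and each pair with both targets met exactly.
broccoli only: max(434/107, 7/4) = 4.056 servings → $5.27.
bell pepper only: max(434/157, 7/1) = 7 servings → $4.20.
spinach only: max(434/29, 7/4) = 14.97 servings → $11.97.
broccoli + bell pepper with both tight: 1.276 servings and 1.894 servings → $2.80.
broccoli + spinach with both targets exact would need a negative amount; discard.
bell pepper + spinach with both tight: 2.559 servings and 1.11 servings → $2.42.
Cheapest feasible corner: $2.42.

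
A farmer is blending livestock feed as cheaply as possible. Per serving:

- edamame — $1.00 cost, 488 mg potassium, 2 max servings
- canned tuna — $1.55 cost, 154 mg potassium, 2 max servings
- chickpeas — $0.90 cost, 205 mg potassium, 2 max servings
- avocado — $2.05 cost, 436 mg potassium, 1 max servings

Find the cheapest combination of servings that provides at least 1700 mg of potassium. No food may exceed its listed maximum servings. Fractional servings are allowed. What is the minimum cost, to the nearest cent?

$5.28

Cost per mg of potassium: edamame $0.0020, chickpeas $0.0044, avocado $0.0047, canned tuna $0.0101.
Take 2 servings of edamame: +976.0 mg potassium for $2.00 (total $2.00, still need 724.0 mg).
Take 2 servings of chickpeas: +410.0 mg potassium for $1.80 (total $3.80, still need 314.0 mg).
Take 0.7202 servings of avocado: +314.0 mg potassium for $1.48 (total $5.28, still need 0.0 mg).
Filling from the cheapest source first is optimal under one linear minimum: $5.28.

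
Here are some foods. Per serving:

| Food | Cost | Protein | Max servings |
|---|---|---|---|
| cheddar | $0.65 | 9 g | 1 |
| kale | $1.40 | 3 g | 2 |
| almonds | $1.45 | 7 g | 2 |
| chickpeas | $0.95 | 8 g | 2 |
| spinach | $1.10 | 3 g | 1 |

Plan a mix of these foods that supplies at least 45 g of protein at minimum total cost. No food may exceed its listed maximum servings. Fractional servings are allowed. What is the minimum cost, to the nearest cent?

$7.95

Cost per g of protein: cheddar $0.0722, chickpeas $0.1187, almonds $0.2071, spinach $0.3667, kale $0.4667.
Take 1 serving of cheddar: +9.0 g protein for $0.65 (total $0.65, still need 36.0 g).
Take 2 servings of chickpeas: +16.0 g protein for $1.90 (total $2.55, still need 20.0 g).
Take 2 servings of almonds: +14.0 g protein for $2.90 (total $5.45, still need 6.0 g).
Take 1 serving of spinach: +3.0 g protein for $1.10 (total $6.55, still need 3.0 g).
Take 1 serving of kale: +3.0 g protein for $1.40 (total $7.95, still need 0.0 g).
Greedy by cheapest-per-g is optimal for a single linear constraint, so the minimum cost is $7.95.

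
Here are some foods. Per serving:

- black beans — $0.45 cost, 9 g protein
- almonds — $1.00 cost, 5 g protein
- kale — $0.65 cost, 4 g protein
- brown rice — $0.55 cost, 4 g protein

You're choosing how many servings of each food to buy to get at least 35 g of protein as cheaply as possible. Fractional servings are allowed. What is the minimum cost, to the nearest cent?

$1.75

Cost per g of protein: black beans $0.0500, brown rice $0.1375, kale $0.1625, almonds $0.2000.
With no serving limits, use only black beans: 35 g / 9 g = 3.889 servings × $0.45 = $1.75.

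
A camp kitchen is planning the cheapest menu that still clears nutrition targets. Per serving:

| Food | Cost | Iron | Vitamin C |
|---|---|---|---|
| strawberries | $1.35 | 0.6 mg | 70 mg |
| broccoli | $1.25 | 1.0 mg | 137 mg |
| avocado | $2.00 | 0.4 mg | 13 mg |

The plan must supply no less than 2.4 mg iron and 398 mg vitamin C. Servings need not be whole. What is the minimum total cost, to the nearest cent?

$3.63

At the optimum either one food covers both requirements or two foods hit both targets exactly; no other combination can be cheaper.
strawberries only: max(2.4/0.6, 398/70) = 5.686 servings → $7.68.
broccoli only: max(2.4/1.0, 398/137) = 2.905 servings → $3.63.
avocado only: max(2.4/0.4, 398/13) = 30.62 servings → $61.23.
strawberries + broccoli: the both-tight solution has a negative serving — not a feasible corner.
strawberries + avocado: the both-tight solution has a negative serving — not a feasible corner.
broccoli + avocado with both targets exact would need a negative amount; discard.
So the least-cost plan costs $3.63.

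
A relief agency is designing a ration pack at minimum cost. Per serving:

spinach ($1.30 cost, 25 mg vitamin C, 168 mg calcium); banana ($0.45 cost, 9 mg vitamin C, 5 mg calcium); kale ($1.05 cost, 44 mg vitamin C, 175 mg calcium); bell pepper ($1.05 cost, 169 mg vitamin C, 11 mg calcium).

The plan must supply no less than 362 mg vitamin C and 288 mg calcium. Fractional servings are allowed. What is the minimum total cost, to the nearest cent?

spinach only: max(362/25, 288/168) = 14.48 servings → $18.82.
banana only: max(362/9, 288/5) = 57.6 servings → $25.92.
kale only: max(362/44, 288/175) = 8.227 servings → $8.64.
bell pepper only: max(362/169, 288/11) = 26.18 servings → $27.49.
spinach + banana with both tight: 0.5638 servings and 38.66 servings → $18.13.
spinach + kale: the both-tight solution has a negative serving — not a feasible corner.
spinach + bell pepper with both tight: 1.589 servings and 1.907 servings → $4.07.
banana + kale with both tight: 37.4 servings and 0.5771 servings → $17.44.
banana + bell pepper: the both-tight solution has a negative serving — not a feasible corner.
kale + bell pepper with both tight: 1.536 servings and 1.742 servings → $3.44.
The minimum over all feasible corners is $3.44.

$3.44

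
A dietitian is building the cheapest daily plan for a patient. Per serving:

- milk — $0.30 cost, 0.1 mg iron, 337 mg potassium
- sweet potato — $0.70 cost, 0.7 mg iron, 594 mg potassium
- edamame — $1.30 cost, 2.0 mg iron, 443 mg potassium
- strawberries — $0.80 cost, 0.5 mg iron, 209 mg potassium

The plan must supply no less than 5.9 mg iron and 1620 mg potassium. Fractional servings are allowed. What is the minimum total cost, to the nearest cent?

The cheapest plan sits at a corner of the feasible region — with two constraints it uses at most two foods.
milk only: max(5.9/0.1, 1620/337) = 59 servings → $17.70.
sweet potato only: max(5.9/0.7, 1620/594) = 8.429 servings → $5.90.
edamame only: max(5.9/2.0, 1620/443) = 3.657 servings → $4.75.
strawberries only: max(5.9/0.5, 1620/209) = 11.8 servings → $9.44.
milk + sweet potato: intersection lies outside the first quadrant.
milk + edamame with both tight: 0.9946 servings and 2.9 servings → $4.07.
milk + strawberries: intersection lies outside the first quadrant.
sweet potato + edamame with both tight: 0.7134 servings and 2.7 servings → $4.01.
sweet potato + strawberries: the both-tight solution has a negative serving — not a feasible corner.
edamame + strawberries with both tight: 2.153 servings and 3.187 servings → $5.35.
Cheapest feasible corner: $4.01.

$4.01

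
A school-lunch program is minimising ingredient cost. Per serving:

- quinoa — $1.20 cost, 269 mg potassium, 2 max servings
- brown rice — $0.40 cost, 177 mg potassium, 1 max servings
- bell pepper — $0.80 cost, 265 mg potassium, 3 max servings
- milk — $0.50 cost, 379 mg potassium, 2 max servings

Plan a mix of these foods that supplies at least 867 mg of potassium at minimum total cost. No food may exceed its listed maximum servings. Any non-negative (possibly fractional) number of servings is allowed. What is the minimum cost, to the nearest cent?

Cost per mg of potassium: milk $0.0013, brown rice $0.0023, bell pepper $0.0030, quinoa $0.0045.
Take 2 servings of milk: +758.0 mg potassium for $1.00 (total $1.00, still need 109.0 mg).
Take 0.6158 servings of brown rice: +109.0 mg potassium for $0.25 (total $1.25, still need 0.0 mg).
Filling from the cheapest source first is optimal under one linear minimum: $1.25.

$1.25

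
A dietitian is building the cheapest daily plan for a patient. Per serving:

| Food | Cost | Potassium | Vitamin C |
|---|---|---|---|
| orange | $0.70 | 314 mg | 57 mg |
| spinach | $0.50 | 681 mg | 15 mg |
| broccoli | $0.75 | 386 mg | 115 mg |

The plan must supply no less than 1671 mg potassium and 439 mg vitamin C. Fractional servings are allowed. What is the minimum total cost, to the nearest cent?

$2.99

For a min-cost LP with two ≥-constraints, a basic feasible solution has at most two positive variables.
orange only: max(1671/314, 439/57) = 7.702 servings → $5.39.
spinach only: max(1671/681, 439/15) = 29.27 servings → $14.63.
broccoli only: max(1671/386, 439/115) = 4.329 servings → $3.25.
orange + spinach: the both-tight solution has a negative serving — not a feasible corner.
orange + broccoli with both tight: 1.61 servings and 3.019 servings → $3.39.
spinach + broccoli with both tight: 0.3131 servings and 3.777 servings → $2.99.
Cheapest feasible corner: $2.99.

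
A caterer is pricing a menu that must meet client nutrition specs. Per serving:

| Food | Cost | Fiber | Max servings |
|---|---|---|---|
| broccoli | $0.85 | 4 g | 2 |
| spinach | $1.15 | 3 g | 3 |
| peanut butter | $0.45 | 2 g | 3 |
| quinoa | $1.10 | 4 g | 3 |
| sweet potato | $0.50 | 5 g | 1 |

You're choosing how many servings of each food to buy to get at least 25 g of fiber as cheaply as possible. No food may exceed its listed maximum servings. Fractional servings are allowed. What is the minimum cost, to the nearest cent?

$5.20

Cost per g of fiber: sweet potato $0.1000, broccoli $0.2125, peanut butter $0.2250, quinoa $0.2750, spinach $0.3833.
Take 1 serving of sweet potato: +5.0 g fiber for $0.50 (total $0.50, still need 20.0 g).
Take 2 servings of broccoli: +8.0 g fiber for $1.70 (total $2.20, still need 12.0 g).
Take 3 servings of peanut butter: +6.0 g fiber for $1.35 (total $3.55, still need 6.0 g).
Take 1.5 servings of quinoa: +6.0 g fiber for $1.65 (total $5.20, still need 0.0 g).
Greedy by cheapest-per-g is optimal for a single linear constraint, so the minimum cost is $5.20.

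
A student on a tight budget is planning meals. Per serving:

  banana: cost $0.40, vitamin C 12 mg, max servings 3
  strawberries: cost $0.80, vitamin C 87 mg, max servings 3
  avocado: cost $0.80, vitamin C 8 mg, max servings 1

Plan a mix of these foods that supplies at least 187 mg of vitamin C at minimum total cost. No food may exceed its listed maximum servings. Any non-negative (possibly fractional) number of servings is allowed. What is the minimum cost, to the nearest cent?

$1.72

Cost per mg of vitamin C: strawberries $0.0092, banana $0.0333, avocado $0.1000.
Take 2.149 servings of strawberries: +187.0 mg vitamin C for $1.72 (total $1.72, still need 0.0 mg).
Greedy by cheapest-per-mg is optimal for a single linear constraint, so the minimum cost is $1.72.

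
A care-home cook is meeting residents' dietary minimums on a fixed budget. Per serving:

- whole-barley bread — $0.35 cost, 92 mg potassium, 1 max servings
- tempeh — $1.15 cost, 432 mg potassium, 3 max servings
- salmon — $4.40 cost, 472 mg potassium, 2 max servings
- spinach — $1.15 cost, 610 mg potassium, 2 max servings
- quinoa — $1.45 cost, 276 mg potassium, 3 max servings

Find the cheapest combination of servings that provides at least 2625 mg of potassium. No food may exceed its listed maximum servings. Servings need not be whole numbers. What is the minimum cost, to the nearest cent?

Cost per mg of potassium: spinach $0.0019, tempeh $0.0027, whole-barley bread $0.0038, quinoa $0.0053, salmon $0.0093.
Take 2 servings of spinach: +1220.0 mg potassium for $2.30 (total $2.30, still need 1405.0 mg).
Take 3 servings of tempeh: +1296.0 mg potassium for $3.45 (total $5.75, still need 109.0 mg).
Take 1 serving of whole-barley bread: +92.0 mg potassium for $0.35 (total $6.10, still need 17.0 mg).
Take 0.06159 servings of quinoa: +17.0 mg potassium for $0.09 (total $6.19, still need 0.0 mg).
Filling from the cheapest source first is optimal under one linear minimum: $6.19.

$6.19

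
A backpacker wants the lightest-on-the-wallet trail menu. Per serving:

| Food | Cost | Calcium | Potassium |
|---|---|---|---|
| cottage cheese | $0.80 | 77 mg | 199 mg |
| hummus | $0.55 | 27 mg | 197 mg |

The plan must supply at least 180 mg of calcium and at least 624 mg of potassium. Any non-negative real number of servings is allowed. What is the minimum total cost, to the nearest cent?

The cheapest plan sits at a corner of the feasible region — with two constraints it uses at most two foods.
cottage cheese only: max(180/77, 624/199) = 3.136 servings → $2.51.
hummus only: max(180/27, 624/197) = 6.667 servings → $3.67.
cottage cheese + hummus with both tight: 1.9 servings and 1.248 servings → $2.21.
The minimum over all feasible corners is $2.21.

$2.21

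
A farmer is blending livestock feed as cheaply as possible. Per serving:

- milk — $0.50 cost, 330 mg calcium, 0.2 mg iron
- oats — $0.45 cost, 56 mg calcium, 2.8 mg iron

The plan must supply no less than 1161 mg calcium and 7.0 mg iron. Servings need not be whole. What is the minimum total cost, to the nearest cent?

$2.59

An LP optimum is at a vertex; with two nutrient constraints at most two foods are used. Check each candidate.
milk only: max(1161/330, 7.0/0.2) = 35 servings → $17.50.
oats only: max(1161/56, 7.0/2.8) = 20.73 servings → $9.33.
milk + oats with both tight: 3.132 servings and 2.276 servings → $2.59.
The minimum over all feasible corners is $2.59.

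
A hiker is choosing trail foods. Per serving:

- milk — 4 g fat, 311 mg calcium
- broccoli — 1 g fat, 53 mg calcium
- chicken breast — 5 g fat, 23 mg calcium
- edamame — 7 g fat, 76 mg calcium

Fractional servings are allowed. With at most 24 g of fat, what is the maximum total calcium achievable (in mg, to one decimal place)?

1866.0 mg

Calcium per g fat: milk 77.75, broccoli 53, edamame 10.86, chicken breast 4.6.
With no serving limits, spend the whole fat allowance on milk: 24 g / 4 g × 311 mg = 1866.0 mg.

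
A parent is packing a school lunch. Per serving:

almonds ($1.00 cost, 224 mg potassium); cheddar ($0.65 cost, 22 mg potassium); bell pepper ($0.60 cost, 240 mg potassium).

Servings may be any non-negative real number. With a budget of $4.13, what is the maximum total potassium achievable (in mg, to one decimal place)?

Potassium per dollar: bell pepper 400, almonds 224, cheddar 33.85.
With no serving limits, spend the whole cost allowance on bell pepper: $4.13 / $0.60 × 240 mg = 1652.0 mg.

1652.0 mg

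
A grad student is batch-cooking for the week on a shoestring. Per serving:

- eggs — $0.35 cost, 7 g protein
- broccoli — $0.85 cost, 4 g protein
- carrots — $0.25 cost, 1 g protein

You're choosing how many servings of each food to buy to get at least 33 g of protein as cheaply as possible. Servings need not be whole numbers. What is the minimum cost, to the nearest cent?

$1.65

Cost per g of protein: eggs $0.0500, broccoli $0.2125, carrots $0.2500.
With no serving limits, use only eggs: 33 g / 7 g = 4.714 servings × $0.35 = $1.65.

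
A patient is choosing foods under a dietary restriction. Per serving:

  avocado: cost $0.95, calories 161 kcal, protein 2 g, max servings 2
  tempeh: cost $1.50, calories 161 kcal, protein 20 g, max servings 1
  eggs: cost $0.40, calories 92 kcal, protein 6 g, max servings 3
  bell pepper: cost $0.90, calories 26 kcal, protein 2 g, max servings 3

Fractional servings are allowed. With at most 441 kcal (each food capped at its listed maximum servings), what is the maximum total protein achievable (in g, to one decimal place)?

Protein per kcal: tempeh 0.1242, bell pepper 0.07692, eggs 0.06522, avocado 0.01242.
Take 1 serving of tempeh: uses 161 kcal, +20.0 g protein (running total 20.0 g).
Take 3 servings of bell pepper: uses 78 kcal, +6.0 g protein (running total 26.0 g).
Take 2.196 servings of eggs: uses 202 kcal, +13.2 g protein (running total 39.2 g).
Filling greedily by protein-per-kcal is optimal for one linear limit, giving 39.2 g.

39.2 g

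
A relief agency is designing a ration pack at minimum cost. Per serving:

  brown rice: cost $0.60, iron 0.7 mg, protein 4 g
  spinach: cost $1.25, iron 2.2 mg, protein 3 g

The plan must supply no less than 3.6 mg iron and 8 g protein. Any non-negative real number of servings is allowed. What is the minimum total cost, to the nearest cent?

With two linear requirements the optimum uses one or two foods; enumerate the corners.
brown rice only: max(3.6/0.7, 8/4) = 5.143 servings → $3.09.
spinach only: max(3.6/2.2, 8/3) = 2.667 servings → $3.33.
brown rice + spinach with both tight: 1.015 servings and 1.313 servings → $2.25.
The minimum over all feasible corners is $2.25.

$2.25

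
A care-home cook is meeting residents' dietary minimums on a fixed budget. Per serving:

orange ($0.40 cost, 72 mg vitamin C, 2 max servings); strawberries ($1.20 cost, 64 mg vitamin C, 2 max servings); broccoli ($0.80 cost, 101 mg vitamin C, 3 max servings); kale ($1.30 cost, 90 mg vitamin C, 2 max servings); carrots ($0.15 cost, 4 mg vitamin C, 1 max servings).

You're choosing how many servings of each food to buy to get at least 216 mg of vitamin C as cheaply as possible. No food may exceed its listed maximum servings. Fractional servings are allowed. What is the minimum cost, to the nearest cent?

Cost per mg of vitamin C: orange $0.0056, broccoli $0.0079, kale $0.0144, strawberries $0.0187, carrots $0.0375.
Take 2 servings of orange: +144.0 mg vitamin C for $0.80 (total $0.80, still need 72.0 mg).
Take 0.7129 servings of broccoli: +72.0 mg vitamin C for $0.57 (total $1.37, still need 0.0 mg).
Filling from the cheapest source first is optimal under one linear minimum: $1.37.

$1.37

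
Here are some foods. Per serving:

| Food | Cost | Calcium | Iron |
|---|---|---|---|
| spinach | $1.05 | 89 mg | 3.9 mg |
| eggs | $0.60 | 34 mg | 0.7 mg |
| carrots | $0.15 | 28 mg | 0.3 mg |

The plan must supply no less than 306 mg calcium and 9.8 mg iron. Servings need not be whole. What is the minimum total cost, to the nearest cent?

$2.91

For a min-cost LP with two ≥-constraints, a basic feasible solution has at most two positive variables.
spinach only: max(306/89, 9.8/3.9) = 3.438 servings → $3.61.
eggs only: max(306/34, 9.8/0.7) = 14 servings → $8.40.
carrots only: max(306/28, 9.8/0.3) = 32.67 servings → $4.90.
spinach + eggs with both tight: 1.693 servings and 4.569 servings → $4.52.
spinach + carrots with both tight: 2.213 servings and 3.893 servings → $2.91.
eggs + carrots with both targets exact would need a negative amount; discard.
Cheapest feasible corner: $2.91.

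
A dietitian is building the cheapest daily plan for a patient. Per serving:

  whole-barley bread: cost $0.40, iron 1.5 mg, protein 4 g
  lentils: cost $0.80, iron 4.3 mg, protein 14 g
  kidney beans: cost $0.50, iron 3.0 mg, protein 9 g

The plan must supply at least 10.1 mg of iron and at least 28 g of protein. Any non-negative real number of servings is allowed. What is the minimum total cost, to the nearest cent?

$1.68

whole-barley bread only: max(10.1/1.5, 28/4) = 7 servings → $2.80.
lentils only: max(10.1/4.3, 28/14) = 2.349 servings → $1.88.
kidney beans only: max(10.1/3.0, 28/9) = 3.367 servings → $1.68.
whole-barley bread + lentils with both tight: 5.526 servings and 0.4211 servings → $2.55.
whole-barley bread + kidney beans with both tight: 4.6 servings and 1.067 servings → $2.37.
lentils + kidney beans: intersection lies outside the first quadrant.
Cheapest feasible corner: $1.68.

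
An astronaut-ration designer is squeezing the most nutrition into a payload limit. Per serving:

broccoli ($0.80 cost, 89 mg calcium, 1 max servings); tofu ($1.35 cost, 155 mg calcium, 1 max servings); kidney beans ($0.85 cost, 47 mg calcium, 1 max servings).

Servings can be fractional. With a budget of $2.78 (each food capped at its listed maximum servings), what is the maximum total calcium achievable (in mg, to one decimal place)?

Calcium per dollar: tofu 114.8, broccoli 111.2, kidney beans 55.29.
Take 1 serving of tofu: spends $1.35, +155.0 mg calcium (running total 155.0 mg).
Take 1 serving of broccoli: spends $0.80, +89.0 mg calcium (running total 244.0 mg).
Take 0.7412 servings of kidney beans: spends $0.63, +34.8 mg calcium (running total 278.8 mg).
Filling greedily by calcium-per-dollar is optimal for one linear limit, giving 278.8 mg.

278.8 mg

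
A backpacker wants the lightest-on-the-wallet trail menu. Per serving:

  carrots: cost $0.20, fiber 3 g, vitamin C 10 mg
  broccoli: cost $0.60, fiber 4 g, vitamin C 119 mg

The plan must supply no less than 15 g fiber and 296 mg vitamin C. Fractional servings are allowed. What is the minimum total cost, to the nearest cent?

$1.78

With two linear requirements the optimum uses one or two foods; enumerate the corners.
carrots only: max(15/3, 296/10) = 29.6 servings → $5.92.
broccoli only: max(15/4, 296/119) = 3.75 servings → $2.25.
carrots + broccoli with both tight: 1.896 servings and 2.328 servings → $1.78.
So the least-cost plan costs $1.78.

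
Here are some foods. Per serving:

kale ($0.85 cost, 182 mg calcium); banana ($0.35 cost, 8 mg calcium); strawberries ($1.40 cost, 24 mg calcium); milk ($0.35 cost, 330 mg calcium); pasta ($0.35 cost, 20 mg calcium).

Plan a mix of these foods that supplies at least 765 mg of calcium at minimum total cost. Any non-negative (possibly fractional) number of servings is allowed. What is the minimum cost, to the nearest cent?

Cost per mg of calcium: milk $0.0011, kale $0.0047, pasta $0.0175, banana $0.0437, strawberries $0.0583.
With no serving limits, use only milk: 765 mg / 330 mg = 2.318 servings × $0.35 = $0.81.

$0.81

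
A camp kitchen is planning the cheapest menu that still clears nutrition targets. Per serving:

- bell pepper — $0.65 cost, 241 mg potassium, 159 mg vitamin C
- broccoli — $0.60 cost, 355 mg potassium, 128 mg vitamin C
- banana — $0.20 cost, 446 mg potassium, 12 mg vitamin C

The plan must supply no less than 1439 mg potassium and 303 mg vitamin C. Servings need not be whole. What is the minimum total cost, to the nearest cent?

$1.58

An LP optimum is at a vertex; with two nutrient constraints at most two foods are used. Check each candidate.
bell pepper only: max(1439/241, 303/159) = 5.971 servings → $3.88.
broccoli only: max(1439/355, 303/128) = 4.054 servings → $2.43.
banana only: max(1439/446, 303/12) = 25.25 servings → $5.05.
bell pepper + broccoli with both targets exact would need a negative amount; discard.
bell pepper + banana with both tight: 1.733 servings and 2.29 servings → $1.58.
broccoli + banana with both tight: 2.231 servings and 1.45 servings → $1.63.
So the least-cost plan costs $1.58.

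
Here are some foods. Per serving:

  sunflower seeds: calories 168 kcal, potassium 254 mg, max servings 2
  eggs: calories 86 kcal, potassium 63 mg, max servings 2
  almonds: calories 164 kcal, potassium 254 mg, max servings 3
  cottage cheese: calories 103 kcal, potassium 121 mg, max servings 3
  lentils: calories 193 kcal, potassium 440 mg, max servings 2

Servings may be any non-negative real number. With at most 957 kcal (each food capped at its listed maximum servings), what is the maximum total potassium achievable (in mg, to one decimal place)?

1761.4 mg

Potassium per kcal: lentils 2.28, almonds 1.549, sunflower seeds 1.512, cottage cheese 1.175, eggs 0.7326.
Take 2 servings of lentils: uses 386 kcal, +880.0 mg potassium (running total 880.0 mg).
Take 3 servings of almonds: uses 492 kcal, +762.0 mg potassium (running total 1642.0 mg).
Take 0.4702 servings of sunflower seeds: uses 79 kcal, +119.4 mg potassium (running total 1761.4 mg).
Filling greedily by potassium-per-kcal is optimal for one linear limit, giving 1761.4 mg.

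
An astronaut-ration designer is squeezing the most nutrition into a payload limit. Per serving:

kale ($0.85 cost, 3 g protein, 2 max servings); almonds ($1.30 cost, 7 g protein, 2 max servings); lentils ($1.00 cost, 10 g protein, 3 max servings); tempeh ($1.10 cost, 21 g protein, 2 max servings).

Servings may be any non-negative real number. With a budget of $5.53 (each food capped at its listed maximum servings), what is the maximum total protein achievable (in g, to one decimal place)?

Protein per dollar: tempeh 19.09, lentils 10, almonds 5.385, kale 3.529.
Take 2 servings of tempeh: spends $2.20, +42.0 g protein (running total 42.0 g).
Take 3 servings of lentils: spends $3.00, +30.0 g protein (running total 72.0 g).
Take 0.2538 servings of almonds: spends $0.33, +1.8 g protein (running total 73.8 g).
Filling greedily by protein-per-dollar is optimal for one linear limit, giving 73.8 g.

73.8 g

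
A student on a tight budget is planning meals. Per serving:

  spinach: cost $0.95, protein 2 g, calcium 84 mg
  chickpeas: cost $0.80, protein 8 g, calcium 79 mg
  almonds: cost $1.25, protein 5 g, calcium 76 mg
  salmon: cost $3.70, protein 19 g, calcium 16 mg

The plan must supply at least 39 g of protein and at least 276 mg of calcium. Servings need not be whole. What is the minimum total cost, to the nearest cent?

$3.90

Minimising a linear cost over {protein ≥ 39, calcium ≥ 276, servings ≥ 0} — the optimum is at a vertex, using one or two foods.
spinach only: max(39/2, 276/84) = 19.5 servings → $18.52.
chickpeas only: max(39/8, 276/79) = 4.875 servings → $3.90.
almonds only: max(39/5, 276/76) = 7.8 servings → $9.75.
salmon only: max(39/19, 276/16) = 17.25 servings → $63.83.
spinach + chickpeas with both targets exact would need a negative amount; discard.
spinach + almonds with both targets exact would need a negative amount; discard.
spinach + salmon with both tight: 2.954 servings and 1.742 servings → $9.25.
chickpeas + almonds: intersection lies outside the first quadrant.
chickpeas + salmon with both tight: 3.365 servings and 0.6358 servings → $5.04.
almonds + salmon with both tight: 3.387 servings and 1.161 servings → $8.53.
Cheapest feasible corner: $3.90.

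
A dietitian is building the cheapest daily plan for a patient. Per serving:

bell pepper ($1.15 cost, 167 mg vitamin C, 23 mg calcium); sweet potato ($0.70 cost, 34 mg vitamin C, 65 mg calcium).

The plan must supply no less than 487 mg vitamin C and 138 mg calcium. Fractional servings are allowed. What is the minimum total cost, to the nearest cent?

At the optimum either one food covers both requirements or two foods hit both targets exactly; no other combination can be cheaper.
bell pepper only: max(487/167, 138/23) = 6 servings → $6.90.
sweet potato only: max(487/34, 138/65) = 14.32 servings → $10.03.
bell pepper + sweet potato with both tight: 2.677 servings and 1.176 servings → $3.90.
Cheapest feasible corner: $3.90.

$3.90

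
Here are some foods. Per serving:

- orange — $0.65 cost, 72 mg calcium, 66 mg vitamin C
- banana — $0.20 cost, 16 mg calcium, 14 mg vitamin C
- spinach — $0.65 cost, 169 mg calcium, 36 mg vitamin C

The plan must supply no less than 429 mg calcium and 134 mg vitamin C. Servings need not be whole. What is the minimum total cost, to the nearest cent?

Two binding constraints pin down two serving amounts, so the optimal mix uses at most two foods. The candidates are each food alone (scaled to the tighter of calcium/vitamin C) and each pair with both constraints tight.
orange only: max(429/72, 134/66) = 5.958 servings → $3.87.
banana only: max(429/16, 134/14) = 26.81 servings → $5.36.
spinach only: max(429/169, 134/36) = 3.722 servings → $2.42.
orange + banana: intersection lies outside the first quadrant.
orange + spinach with both tight: 0.8412 servings and 2.18 servings → $1.96.
banana + spinach with both tight: 4.023 servings and 2.158 servings → $2.21.
The minimum over all feasible corners is $1.96.

$1.96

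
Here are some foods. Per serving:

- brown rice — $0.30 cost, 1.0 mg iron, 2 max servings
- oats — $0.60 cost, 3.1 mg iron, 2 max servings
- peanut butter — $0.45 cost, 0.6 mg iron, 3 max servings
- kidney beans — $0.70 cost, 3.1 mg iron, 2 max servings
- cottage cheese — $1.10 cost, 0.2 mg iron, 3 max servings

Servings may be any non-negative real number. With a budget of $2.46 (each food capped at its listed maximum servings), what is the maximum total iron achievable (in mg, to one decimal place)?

11.8 mg

Iron per dollar: oats 5.167, kidney beans 4.429, brown rice 3.333, peanut butter 1.333, cottage cheese 0.1818.
Take 2 servings of oats: spends $1.20, +6.2 mg iron (running total 6.2 mg).
Take 1.8 servings of kidney beans: spends $1.26, +5.6 mg iron (running total 11.8 mg).
Greedy by best ratio exhausts the cost allowance optimally: 11.8 mg.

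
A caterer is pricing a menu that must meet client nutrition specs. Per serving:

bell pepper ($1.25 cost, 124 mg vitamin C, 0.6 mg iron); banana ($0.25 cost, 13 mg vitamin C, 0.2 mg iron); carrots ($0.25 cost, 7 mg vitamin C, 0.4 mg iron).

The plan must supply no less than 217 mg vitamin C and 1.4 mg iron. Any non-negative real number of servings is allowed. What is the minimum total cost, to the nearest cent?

$2.36

The cheapest plan sits at a corner of the feasible region — with two constraints it uses at most two foods.
bell pepper only: max(217/124, 1.4/0.6) = 2.333 servings → $2.92.
banana only: max(217/13, 1.4/0.2) = 16.69 servings → $4.17.
carrots only: max(217/7, 1.4/0.4) = 31 servings → $7.75.
bell pepper + banana with both tight: 1.482 servings and 2.553 servings → $2.49.
bell pepper + carrots with both tight: 1.696 servings and 0.9559 servings → $2.36.
banana + carrots with both targets exact would need a negative amount; discard.
The minimum over all feasible corners is $2.36.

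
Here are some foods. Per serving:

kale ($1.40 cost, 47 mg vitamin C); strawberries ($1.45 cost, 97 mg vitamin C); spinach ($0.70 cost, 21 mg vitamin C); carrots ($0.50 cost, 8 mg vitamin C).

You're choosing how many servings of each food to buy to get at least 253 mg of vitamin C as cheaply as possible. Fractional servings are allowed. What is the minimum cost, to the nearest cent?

Cost per mg of vitamin C: strawberries $0.0149, kale $0.0298, spinach $0.0333, carrots $0.0625.
With no serving limits, use only strawberries: 253 mg / 97 mg = 2.608 servings × $1.45 = $3.78.

$3.78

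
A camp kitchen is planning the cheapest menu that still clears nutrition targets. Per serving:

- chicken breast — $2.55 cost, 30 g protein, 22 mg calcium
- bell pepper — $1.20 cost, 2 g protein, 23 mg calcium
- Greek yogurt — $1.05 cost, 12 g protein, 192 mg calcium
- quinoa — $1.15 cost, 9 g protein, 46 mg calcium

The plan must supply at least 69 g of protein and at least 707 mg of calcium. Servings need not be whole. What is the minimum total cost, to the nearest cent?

$5.97

Minimising a linear cost over {protein ≥ 69, calcium ≥ 707, servings ≥ 0} — the optimum is at a vertex, using one or two foods.
chicken breast only: max(69/30, 707/22) = 32.14 servings → $81.95.
bell pepper only: max(69/2, 707/23) = 34.5 servings → $41.40.
Greek yogurt only: max(69/12, 707/192) = 5.75 servings → $6.04.
quinoa only: max(69/9, 707/46) = 15.37 servings → $17.68.
chicken breast + bell pepper with both tight: 0.2678 servings and 30.48 servings → $37.26.
chicken breast + Greek yogurt with both tight: 0.8668 servings and 3.583 servings → $5.97.
chicken breast + quinoa: the both-tight solution has a negative serving — not a feasible corner.
bell pepper + Greek yogurt: the both-tight solution has a negative serving — not a feasible corner.
bell pepper + quinoa with both tight: 27.73 servings and 1.504 servings → $35.01.
Greek yogurt + quinoa with both tight: 2.712 servings and 4.051 servings → $7.51.
So the least-cost plan costs $5.97.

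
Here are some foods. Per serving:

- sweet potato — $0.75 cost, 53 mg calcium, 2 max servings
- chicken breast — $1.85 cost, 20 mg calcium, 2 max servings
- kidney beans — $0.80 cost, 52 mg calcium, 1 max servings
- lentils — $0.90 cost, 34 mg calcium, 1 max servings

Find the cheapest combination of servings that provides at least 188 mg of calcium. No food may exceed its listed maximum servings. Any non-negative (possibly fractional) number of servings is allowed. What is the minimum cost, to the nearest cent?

Cost per mg of calcium: sweet potato $0.0142, kidney beans $0.0154, lentils $0.0265, chicken breast $0.0925.
Take 2 servings of sweet potato: +106.0 mg calcium for $1.50 (total $1.50, still need 82.0 mg).
Take 1 serving of kidney beans: +52.0 mg calcium for $0.80 (total $2.30, still need 30.0 mg).
Take 0.8824 servings of lentils: +30.0 mg calcium for $0.79 (total $3.09, still need 0.0 mg).
Filling from the cheapest source first is optimal under one linear minimum: $3.09.

$3.09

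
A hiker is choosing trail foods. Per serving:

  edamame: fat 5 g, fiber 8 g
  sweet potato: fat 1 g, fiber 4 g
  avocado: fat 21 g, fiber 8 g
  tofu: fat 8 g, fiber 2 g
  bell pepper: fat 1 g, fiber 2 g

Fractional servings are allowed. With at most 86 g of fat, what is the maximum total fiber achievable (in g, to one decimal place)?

344.0 g

Fiber per g fat: sweet potato 4, bell pepper 2, edamame 1.6, avocado 0.381, tofu 0.25.
With no serving limits, spend the whole fat allowance on sweet potato: 86 g / 1 g × 4 g = 344.0 g.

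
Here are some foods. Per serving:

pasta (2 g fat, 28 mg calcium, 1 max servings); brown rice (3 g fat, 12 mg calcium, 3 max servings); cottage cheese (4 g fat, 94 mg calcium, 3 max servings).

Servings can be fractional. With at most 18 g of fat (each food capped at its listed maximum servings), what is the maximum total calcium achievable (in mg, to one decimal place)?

326.0 mg

Calcium per g fat: cottage cheese 23.5, pasta 14, brown rice 4.
Take 3 servings of cottage cheese: uses 12 g fat, +282.0 mg calcium (running total 282.0 mg).
Take 1 serving of pasta: uses 2 g fat, +28.0 mg calcium (running total 310.0 mg).
Take 1.333 servings of brown rice: uses 4 g fat, +16.0 mg calcium (running total 326.0 mg).
Greedy by best ratio exhausts the fat allowance optimally: 326.0 mg.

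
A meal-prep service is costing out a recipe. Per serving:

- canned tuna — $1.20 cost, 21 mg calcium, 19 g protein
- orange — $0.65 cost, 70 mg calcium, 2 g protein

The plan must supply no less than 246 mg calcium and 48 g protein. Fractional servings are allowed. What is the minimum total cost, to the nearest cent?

Compare the cost at each extreme point of the feasible region.
canned tuna only: max(246/21, 48/19) = 11.71 servings → $14.06.
orange only: max(246/70, 48/2) = 24 servings → $15.60.
canned tuna + orange with both tight: 2.227 servings and 2.846 servings → $4.52.
The minimum over all feasible corners is $4.52.

$4.52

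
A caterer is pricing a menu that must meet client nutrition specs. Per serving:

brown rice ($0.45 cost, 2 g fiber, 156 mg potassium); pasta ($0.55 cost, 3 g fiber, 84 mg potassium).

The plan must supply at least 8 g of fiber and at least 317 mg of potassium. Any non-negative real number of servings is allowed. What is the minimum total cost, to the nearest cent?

$1.54

brown rice only: max(8/2, 317/156) = 4 servings → $1.80.
pasta only: max(8/3, 317/84) = 3.774 servings → $2.08.
brown rice + pasta with both tight: 0.93 servings and 2.047 servings → $1.54.
So the least-cost plan costs $1.54.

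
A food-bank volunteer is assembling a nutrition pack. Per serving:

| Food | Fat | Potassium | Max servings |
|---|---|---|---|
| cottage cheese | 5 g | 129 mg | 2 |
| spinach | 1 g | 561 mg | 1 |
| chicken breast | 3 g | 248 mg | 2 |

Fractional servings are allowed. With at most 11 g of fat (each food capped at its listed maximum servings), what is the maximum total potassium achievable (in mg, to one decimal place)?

1160.2 mg

Potassium per g fat: spinach 561, chicken breast 82.67, cottage cheese 25.8.
Take 1 serving of spinach: uses 1 g fat, +561.0 mg potassium (running total 561.0 mg).
Take 2 servings of chicken breast: uses 6 g fat, +496.0 mg potassium (running total 1057.0 mg).
Take 0.8 servings of cottage cheese: uses 4 g fat, +103.2 mg potassium (running total 1160.2 mg).
Greedy by best ratio exhausts the fat allowance optimally: 1160.2 mg.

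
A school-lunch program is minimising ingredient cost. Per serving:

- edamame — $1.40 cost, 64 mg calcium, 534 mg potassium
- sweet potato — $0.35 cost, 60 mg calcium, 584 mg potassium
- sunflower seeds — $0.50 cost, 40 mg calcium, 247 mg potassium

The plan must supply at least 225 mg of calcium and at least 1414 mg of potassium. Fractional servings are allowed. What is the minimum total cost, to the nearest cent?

edamame only: max(225/64, 1414/534) = 3.516 servings → $4.92.
sweet potato only: max(225/60, 1414/584) = 3.75 servings → $1.31.
sunflower seeds only: max(225/40, 1414/247) = 5.725 servings → $2.86.
edamame + sweet potato: intersection lies outside the first quadrant.
edamame + sunflower seeds with both tight: 0.1774 servings and 5.341 servings → $2.92.
sweet potato + sunflower seeds with both tight: 0.1153 servings and 5.452 servings → $2.77.
The minimum over all feasible corners is $1.31.

$1.31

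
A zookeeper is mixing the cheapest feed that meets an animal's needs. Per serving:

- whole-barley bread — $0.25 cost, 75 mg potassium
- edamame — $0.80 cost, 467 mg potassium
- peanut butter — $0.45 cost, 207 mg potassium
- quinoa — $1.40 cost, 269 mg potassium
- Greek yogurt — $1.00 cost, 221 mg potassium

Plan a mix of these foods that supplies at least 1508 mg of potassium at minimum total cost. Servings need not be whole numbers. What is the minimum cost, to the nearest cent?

$2.58

Cost per mg of potassium: edamame $0.0017, peanut butter $0.0022, whole-barley bread $0.0033, Greek yogurt $0.0045, quinoa $0.0052.
With no serving limits, use only edamame: 1508 mg / 467 mg = 3.229 servings × $0.80 = $2.58.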